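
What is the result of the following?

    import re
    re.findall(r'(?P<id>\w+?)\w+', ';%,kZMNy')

Pattern: one or more of a word character (lazy) (captured as 'id'); then one or more of a word character.
Matches: at [3:8] match 'kZMNy', group 1 = 'k'.
One capturing group, so `findall` returns just the captured substring from the one match — 1 in all.

['k']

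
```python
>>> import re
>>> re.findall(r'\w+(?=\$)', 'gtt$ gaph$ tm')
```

The `(?=…)`/`(?<=…)` assertion just peeks at neighbouring text; it doesn't advance the match position.
Walking the string: at [0:3] → 'gtt'; at [5:9] → 'gaph'.
No capturing groups, so `findall` returns the 2 full match strings.

['gtt', 'gaph']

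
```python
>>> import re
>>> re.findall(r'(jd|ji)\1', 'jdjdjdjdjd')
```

['jd', 'jd']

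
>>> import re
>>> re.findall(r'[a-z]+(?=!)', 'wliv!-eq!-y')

['wliv', 'eq']

Lookahead/lookbehind check context without consuming it, so the matched span excludes the asserted characters.
Scanning left to right: at [0:4] → 'wliv'; at [6:8] → 'eq'.
Since nothing is captured, `findall` lists the 2 matched substrings directly.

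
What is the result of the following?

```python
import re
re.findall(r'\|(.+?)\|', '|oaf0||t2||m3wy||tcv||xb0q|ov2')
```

Matches: at [0:6] match '|oaf0|', group 1 = 'oaf0'; at [6:10] match '|t2|', group 1 = 't2'; at [10:16] match '|m3wy|', group 1 = 'm3wy'; at [16:21] match '|tcv|', group 1 = 'tcv'; at [21:27] match '|xb0q|', group 1 = 'xb0q'.
One capturing group, so `findall` returns just the captured substring from each match — 5 in all.

['oaf0', 't2', 'm3wy', 'tcv', 'xb0q']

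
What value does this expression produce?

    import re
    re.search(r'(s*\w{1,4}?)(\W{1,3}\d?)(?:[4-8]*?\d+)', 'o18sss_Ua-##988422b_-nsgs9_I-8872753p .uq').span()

(3, 18)

Pattern: zero or more of a literal 's', then 1 to 4 of a word character (lazy) (captured); then 1 to 3 of a non-word character, then optionally a digit (captured); then zero or more of a character in [4-8] (lazy), then one or more of a digit (non-capturing group).
`search` walks the string left to right and returns the first match it finds.
The match spans [3:18] → 'sss_Ua-##988422'.
Captured: group 1 = 'sss_Ua', group 2 = '-##9'.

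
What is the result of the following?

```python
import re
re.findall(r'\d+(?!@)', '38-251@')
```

The negative lookahead/lookbehind blocks any match where the forbidden context is present.
Scanning left to right: at [0:2] → '38'; at [3:5] → '25'.
No capturing groups, so `findall` returns the 2 full match strings.

['38', '25']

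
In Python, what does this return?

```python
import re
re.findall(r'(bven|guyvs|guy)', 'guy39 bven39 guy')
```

One capturing group, so `findall` returns just the captured substring from each match — 3 in all.

['guy', 'bven', 'guy']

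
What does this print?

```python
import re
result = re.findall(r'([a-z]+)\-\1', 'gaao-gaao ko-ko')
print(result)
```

['gaao', 'ko']

After group 1 captures some text, `\1` only succeeds where that same text appears again.
Matches: at [0:9] match 'gaao-gaao', group 1 = 'gaao'; at [10:15] match 'ko-ko', group 1 = 'ko'.
One capturing group, so `findall` returns just the captured substring from each match — 2 in all.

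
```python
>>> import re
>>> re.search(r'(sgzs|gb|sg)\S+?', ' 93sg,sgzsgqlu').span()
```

(3, 6)

The match spans [3:6] → 'sg,'.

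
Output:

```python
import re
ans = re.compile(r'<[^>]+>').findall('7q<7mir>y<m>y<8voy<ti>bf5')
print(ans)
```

Matches: at [2:8] → '<7mir>'; at [9:12] → '<m>'; at [13:22] → '<8voy<ti>'.
With no groups in the pattern, `findall` gives back each whole match — 3 here.

['<7mir>', '<m>', '<8voy<ti>']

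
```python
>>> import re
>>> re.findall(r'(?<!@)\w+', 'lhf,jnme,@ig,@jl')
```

['lhf', 'jnme', 'g', 'l']

The negative lookahead/lookbehind blocks any match where the forbidden context is present.
No capturing groups, so `findall` returns the 4 full match strings.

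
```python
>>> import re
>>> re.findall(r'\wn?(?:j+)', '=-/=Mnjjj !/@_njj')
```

Pattern: a word character, then optionally the literal 'n'; then one or more of a literal 'j' (non-capturing group).
Scanning left to right: at [4:9] → 'Mnjjj'; at [13:17] → '_njj'.
Since nothing is captured, `findall` lists the 2 matched substrings directly.

['Mnjjj', '_njj']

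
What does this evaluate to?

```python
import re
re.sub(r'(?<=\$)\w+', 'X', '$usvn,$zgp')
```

The `(?=…)`/`(?<=…)` assertion just peeks at neighbouring text; it doesn't advance the match position.
Each match is replaced by 'X'.

'$X,$X'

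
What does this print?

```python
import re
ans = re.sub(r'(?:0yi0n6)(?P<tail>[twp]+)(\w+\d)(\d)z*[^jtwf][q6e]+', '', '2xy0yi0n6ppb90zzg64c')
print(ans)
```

2xy4c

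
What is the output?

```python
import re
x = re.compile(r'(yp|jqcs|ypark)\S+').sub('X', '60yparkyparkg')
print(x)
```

Matches: at [2:13] → 'yparkyparkg'.
Each match is replaced by 'X'.

60X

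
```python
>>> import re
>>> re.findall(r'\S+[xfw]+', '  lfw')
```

Since nothing is captured, `findall` lists the 1 matched substring directly.

['lfw']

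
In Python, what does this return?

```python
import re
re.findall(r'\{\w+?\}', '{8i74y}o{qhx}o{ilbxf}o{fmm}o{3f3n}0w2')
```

['{8i74y}', '{qhx}', '{ilbxf}', '{fmm}', '{3f3n}']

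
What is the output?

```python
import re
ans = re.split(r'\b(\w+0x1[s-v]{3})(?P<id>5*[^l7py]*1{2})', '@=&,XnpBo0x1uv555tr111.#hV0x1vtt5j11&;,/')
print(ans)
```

['@=&,XnpBo0x1uv555tr111.#', 'hV0x1vtt', '5j11', '&;,/']

This matches a word boundary (`\b`, zero-width); then one or more of a word character, then the literal '0x1', then exactly 3 of a character in [s-v] (captured); then zero or more of the literal '5', then zero or more of any character except [l7py], then exactly 2 of the literal '1' (captured as 'id').
Matches to split on: at [24:36] → 'hV0x1vtt5j11'.
`re.split` interleaves the captured-group text with the surrounding fragments.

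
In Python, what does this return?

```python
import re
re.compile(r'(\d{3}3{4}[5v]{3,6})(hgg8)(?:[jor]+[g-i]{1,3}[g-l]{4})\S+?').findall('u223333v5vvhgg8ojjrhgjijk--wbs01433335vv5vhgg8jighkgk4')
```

[('01433335vv5v', 'hgg8')]

This matches exactly 3 of a digit, then exactly 4 of a literal '3', then 3 to 6 of one of [5v] (captured); then the literal 'hg', then the literal 'g8' (captured); then one or more of one of [jor], then 1 to 3 of a character in [g-i], then exactly 4 of a character in [g-l] (non-capturing group); then one or more of a non-whitespace character (lazy).
Walking the string: at [30:54] match '01433335vv5vhgg8jighkgk4', groups = ('01433335vv5v', 'hgg8').
With 2 capturing groups, `findall` returns a 2-tuple per match.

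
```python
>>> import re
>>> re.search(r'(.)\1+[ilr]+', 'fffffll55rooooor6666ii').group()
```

'fffffll'

A backreference is literal: `\1` must see the identical characters the first group matched.
`re.search` scans for the first position where the pattern succeeds.
The match spans [0:7] → 'fffffll'.
Captured: group 1 = 'f'.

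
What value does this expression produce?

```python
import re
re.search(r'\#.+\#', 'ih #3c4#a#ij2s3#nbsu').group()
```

'#3c4#a#ij2s3#'

`re.search` scans for the first position where the pattern succeeds.
The match spans [3:16] → '#3c4#a#ij2s3#'.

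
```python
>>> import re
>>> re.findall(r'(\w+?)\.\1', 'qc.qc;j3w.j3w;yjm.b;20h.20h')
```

['qc', 'j3w', '20h']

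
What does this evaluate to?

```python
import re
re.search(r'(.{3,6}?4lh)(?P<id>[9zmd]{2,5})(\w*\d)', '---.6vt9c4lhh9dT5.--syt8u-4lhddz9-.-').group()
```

'syt8u-4lhddz9'

This matches 3 to 6 of any character (lazy), then the literal '4l', then a literal 'h' (captured); then 2 to 5 of one of [9zmd] (captured as 'id'); then zero or more of a word character, then a digit (captured).
Unlike `match`, `search` isn't anchored — it looks for the pattern anywhere in the string.
The match spans [20:33] → 'syt8u-4lhddz9'.
Captured: group 1 = 'syt8u-4lh', group 2 = 'ddz', group 3 = '9'.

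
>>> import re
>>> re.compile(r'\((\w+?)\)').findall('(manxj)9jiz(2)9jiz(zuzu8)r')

['manxj', '2', 'zuzu8']

One capturing group, so `findall` returns just the captured substring from each match — 3 in all.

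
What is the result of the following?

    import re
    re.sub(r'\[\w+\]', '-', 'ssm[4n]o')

Every occurrence is swapped for '-'.

'ssm-o'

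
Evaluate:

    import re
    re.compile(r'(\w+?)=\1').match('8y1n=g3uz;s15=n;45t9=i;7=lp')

None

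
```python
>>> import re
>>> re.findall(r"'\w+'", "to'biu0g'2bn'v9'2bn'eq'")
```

["'biu0g'", "'v9'", "'eq'"]

`findall` yields the raw match text (3 of them) because the pattern has no groups.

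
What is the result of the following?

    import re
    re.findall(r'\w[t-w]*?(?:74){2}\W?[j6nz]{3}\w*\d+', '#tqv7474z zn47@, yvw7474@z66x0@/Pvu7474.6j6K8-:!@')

This matches a word character, then zero or more of a character in [t-w] (lazy); then the literal '74' repeated 2 times, then optionally a non-word character, then exactly 3 of one of [j6nz]; then zero or more of a word character, then one or more of a digit.
Scanning left to right: at [17:30] → 'yvw7474@z66x0'; at [32:45] → 'Pvu7474.6j6K8'.
No capturing groups, so `findall` returns the 2 full match strings.

['yvw7474@z66x0', 'Pvu7474.6j6K8']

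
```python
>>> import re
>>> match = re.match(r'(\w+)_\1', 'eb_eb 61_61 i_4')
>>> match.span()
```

A backreference is literal: `\1` must see the identical characters the first group matched.
`re.match` won't scan ahead — the pattern has to work from the very first character.
The match spans [0:5] → 'eb_eb'.
Captured: group 1 = 'eb'.

(0, 5)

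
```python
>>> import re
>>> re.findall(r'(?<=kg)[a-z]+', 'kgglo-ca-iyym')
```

Lookahead/lookbehind check context without consuming it, so the matched span excludes the asserted characters.
With no groups in the pattern, `findall` gives back each whole match — 1 here.

['glo']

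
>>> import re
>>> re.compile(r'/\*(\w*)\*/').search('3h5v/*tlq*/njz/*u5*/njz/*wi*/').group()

'/*tlq*/'

`re.search` tries every starting position until one works.
The match spans [4:11] → '/*tlq*/'.
Captured: group 1 = 'tlq'.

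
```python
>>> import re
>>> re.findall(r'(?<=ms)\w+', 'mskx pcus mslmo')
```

['kx', 'lmo']

The `(?=…)`/`(?<=…)` assertion just peeks at neighbouring text; it doesn't advance the match position.
Matches: at [2:4] → 'kx'; at [12:15] → 'lmo'.
Since nothing is captured, `findall` lists the 2 matched substrings directly.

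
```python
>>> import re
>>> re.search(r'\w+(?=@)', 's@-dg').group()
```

The lookaround is zero-width — it requires the adjacent text to match without consuming it, so the asserted text isn't part of the match.
`re.search` scans for the first position where the pattern succeeds.
The match spans [0:1] → 's'.

's'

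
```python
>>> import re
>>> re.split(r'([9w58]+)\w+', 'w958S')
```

['', 'w958', '']

Pattern: one or more of one of [9w58] (captured); then one or more of a word character.
With a capturing group present, the delimiter's captured portion is kept in the result list.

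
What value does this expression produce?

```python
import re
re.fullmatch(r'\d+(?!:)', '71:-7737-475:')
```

None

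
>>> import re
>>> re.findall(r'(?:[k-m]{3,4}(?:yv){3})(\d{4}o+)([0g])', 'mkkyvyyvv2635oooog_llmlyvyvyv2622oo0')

Multiple groups make `findall` return tuples — one 2-tuple for the one match.

[('2622oo', '0')]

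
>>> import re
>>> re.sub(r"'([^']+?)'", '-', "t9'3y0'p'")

Matches: at [2:7] → "'3y0'".
Each match is replaced by '-'.

"t9-p'"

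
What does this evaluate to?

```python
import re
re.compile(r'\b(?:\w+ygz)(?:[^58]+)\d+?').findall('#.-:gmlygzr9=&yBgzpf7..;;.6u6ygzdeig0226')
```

['gmlygzr9=&yBgzpf7..;;.6u6ygzdeig0226']

The pattern matches a word boundary (`\b`, zero-width); then one or more of a word character, then the literal 'ygz' (non-capturing group); then one or more of any character except [58] (non-capturing group); then one or more of a digit (lazy).
Matches: at [4:40] → 'gmlygzr9=&yBgzpf7..;;.6u6ygzdeig0226'.
`findall` yields the raw match text (1 of them) because the pattern has no groups.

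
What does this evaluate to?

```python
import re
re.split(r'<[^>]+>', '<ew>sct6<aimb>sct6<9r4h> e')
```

Matches to split on: at [0:4] → '<ew>'; at [8:14] → '<aimb>'; at [18:24] → '<9r4h>'.
`split` removes every match and returns the 4 fragments in between.

['', 'sct6', 'sct6', ' e']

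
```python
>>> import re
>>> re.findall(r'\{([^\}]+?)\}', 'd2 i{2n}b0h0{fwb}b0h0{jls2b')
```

Scanning left to right: at [4:8] match '{2n}', group 1 = '2n'; at [12:17] match '{fwb}', group 1 = 'fwb'.
One capturing group, so `findall` returns just the captured substring from each match — 2 in all.

['2n', 'fwb']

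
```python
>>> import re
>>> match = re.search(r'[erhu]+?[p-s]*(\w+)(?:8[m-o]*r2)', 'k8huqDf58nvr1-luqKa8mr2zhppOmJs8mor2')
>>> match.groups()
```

('Ka8mr2zhppOmJs',)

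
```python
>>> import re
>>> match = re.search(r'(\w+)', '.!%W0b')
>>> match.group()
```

'W0b'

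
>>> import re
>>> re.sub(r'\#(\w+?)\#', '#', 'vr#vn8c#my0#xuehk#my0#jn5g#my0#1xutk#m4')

`sub` substitutes '#' at each match site.

'vr#my0#my0#my0#m4'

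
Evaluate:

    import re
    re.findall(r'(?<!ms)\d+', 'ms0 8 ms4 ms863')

['8', '63']

`(?!…)`/`(?<!…)` only lets a position through if the neighbouring text does NOT match; no characters are consumed.
Scanning left to right: at [4:5] → '8'; at [13:15] → '63'.
Since nothing is captured, `findall` lists the 2 matched substrings directly.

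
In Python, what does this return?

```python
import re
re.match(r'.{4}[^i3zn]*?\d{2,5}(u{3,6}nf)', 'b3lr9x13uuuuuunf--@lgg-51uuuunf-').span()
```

Pattern: exactly 4 of any character, then zero or more of any character except [i3zn] (lazy); then 2 to 5 of a digit; then 3 to 6 of the literal 'u', then the literal 'nf' (captured).
`re.match` won't scan ahead — the pattern has to work from the very first character.
The match spans [0:16] → 'b3lr9x13uuuuuunf'.
Captured: group 1 = 'uuuuuunf'.

(0, 16)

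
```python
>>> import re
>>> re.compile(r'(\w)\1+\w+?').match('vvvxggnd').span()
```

After group 1 captures some text, `\1` only succeeds where that same text appears again.
With `match`, the pattern is implicitly anchored at the beginning.
The match spans [0:4] → 'vvvx'.
Captured: group 1 = 'v'.

(0, 4)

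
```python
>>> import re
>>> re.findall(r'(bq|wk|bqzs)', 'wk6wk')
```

`findall` collects group 1 from each match (2 total).

['wk', 'wk']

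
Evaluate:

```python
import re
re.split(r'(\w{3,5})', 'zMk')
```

['', 'zMk', '']

This matches 3 to 5 of a word character (captured).
Matches to split on: at [0:3] → 'zMk'.
With a capturing group present, the delimiter's captured portion is kept in the result list.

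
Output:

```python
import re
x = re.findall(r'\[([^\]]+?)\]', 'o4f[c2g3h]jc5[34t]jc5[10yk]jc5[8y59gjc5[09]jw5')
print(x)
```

['c2g3h', '34t', '10yk', '8y59gjc5[09']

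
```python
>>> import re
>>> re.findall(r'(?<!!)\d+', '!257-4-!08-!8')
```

Because the assertion is negative and zero-width, positions next to the forbidden text are skipped.
Scanning left to right: at [2:4] → '57'; at [5:6] → '4'; at [9:10] → '8'.
`findall` yields the raw match text (3 of them) because the pattern has no groups.

['57', '4', '8']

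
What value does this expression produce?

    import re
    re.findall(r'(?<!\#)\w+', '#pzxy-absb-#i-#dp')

['zxy', 'absb', 'p']

A negative assertion filters positions out without eating any characters.
Matches: at [2:5] → 'zxy'; at [6:10] → 'absb'; at [16:17] → 'p'.
No capturing groups, so `findall` returns the 3 full match strings.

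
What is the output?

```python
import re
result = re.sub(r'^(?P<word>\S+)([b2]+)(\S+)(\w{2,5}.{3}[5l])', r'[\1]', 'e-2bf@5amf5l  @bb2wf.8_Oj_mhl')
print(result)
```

[e-2]  @bb2wf.8_Oj_mhl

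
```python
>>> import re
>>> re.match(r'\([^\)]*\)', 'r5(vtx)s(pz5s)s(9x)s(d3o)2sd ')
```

`match` is anchored at position 0; if the pattern doesn't fit there, it returns None.
Here position 0 doesn't satisfy it, so the call returns None.

None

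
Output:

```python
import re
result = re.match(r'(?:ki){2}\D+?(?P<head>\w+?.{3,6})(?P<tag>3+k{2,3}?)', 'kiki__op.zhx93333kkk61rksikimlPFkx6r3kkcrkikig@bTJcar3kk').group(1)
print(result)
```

_op.zhx9

The match spans [0:19] → 'kiki__op.zhx93333kk'.
Captured: group 1 = '_op.zhx9', group 2 = '3333kk'.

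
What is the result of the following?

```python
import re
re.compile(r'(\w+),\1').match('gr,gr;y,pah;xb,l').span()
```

(0, 5)

A backreference is literal: `\1` must see the identical characters the first group matched.
With `match`, the pattern is implicitly anchored at the beginning.
The match spans [0:5] → 'gr,gr'.
Captured: group 1 = 'gr'.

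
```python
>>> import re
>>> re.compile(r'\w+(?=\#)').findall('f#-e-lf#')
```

Lookahead/lookbehind check context without consuming it, so the matched span excludes the asserted characters.
Matches: at [0:1] → 'f'; at [5:7] → 'lf'.
With no groups in the pattern, `findall` gives back each whole match — 2 here.

['f', 'lf']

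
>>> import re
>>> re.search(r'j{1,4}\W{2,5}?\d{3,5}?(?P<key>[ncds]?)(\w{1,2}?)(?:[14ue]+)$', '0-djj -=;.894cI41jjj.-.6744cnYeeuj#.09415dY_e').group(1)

The match spans [33:45] → 'j#.09415dY_e'.
Captured: group 1 = 'd', group 2 = 'Y_'.

'd'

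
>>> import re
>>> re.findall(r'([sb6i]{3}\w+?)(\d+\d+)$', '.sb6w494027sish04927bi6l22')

[('sb6w494027sish04927bi6l', '22')]

Pattern: exactly 3 of one of [sb6i], then one or more of a word character (lazy) (captured); then one or more of a digit, then one or more of a digit (captured); then anchored at the end.
Scanning left to right: at [1:26] match 'sb6w494027sish04927bi6l22', groups = ('sb6w494027sish04927bi6l', '22').
With 2 capturing groups, `findall` returns a 2-tuple per match.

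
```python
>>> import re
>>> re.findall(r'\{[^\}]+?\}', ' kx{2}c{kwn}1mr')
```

['{2}', '{kwn}']

Walking the string: at [3:6] → '{2}'; at [7:12] → '{kwn}'.
`findall` yields the raw match text (2 of them) because the pattern has no groups.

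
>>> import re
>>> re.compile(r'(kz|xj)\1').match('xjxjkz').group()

'xjxj'

`\1` is not a pattern — it's the concrete string captured by group 1, re-applied verbatim.
`re.match` only tries the pattern at the start of the string.
The match spans [0:4] → 'xjxj'.
Captured: group 1 = 'xj'.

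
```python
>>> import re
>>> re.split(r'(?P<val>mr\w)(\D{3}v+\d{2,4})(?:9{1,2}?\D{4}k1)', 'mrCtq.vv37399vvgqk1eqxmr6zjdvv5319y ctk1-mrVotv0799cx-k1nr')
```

['', 'mrC', 'tq.vv3739', 'eqx', 'mr6', 'zjdvv531', '-mrVotv0799cx-k1nr']

Pattern: the literal 'mr', then a word character (captured as 'val'); then exactly 3 of a non-digit, then one or more of a literal 'v', then 2 to 4 of a digit (captured); then 1 to 2 of the literal '9' (lazy), then exactly 4 of a non-digit, then the literal 'k1' (non-capturing group).
Matches to split on: at [0:19] → 'mrCtq.vv37399vvgqk1'; at [22:40] → 'mr6zjdvv5319y ctk1'.
`re.split` interleaves the captured-group text with the surrounding fragments.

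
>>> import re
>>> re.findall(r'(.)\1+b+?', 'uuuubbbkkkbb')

['u', 'k']

`\1` has to match the exact text group 1 already captured.
Walking the string: at [0:5] match 'uuuub', group 1 = 'u'; at [7:11] match 'kkkb', group 1 = 'k'.
One capturing group, so `findall` returns just the captured substring from each match — 2 in all.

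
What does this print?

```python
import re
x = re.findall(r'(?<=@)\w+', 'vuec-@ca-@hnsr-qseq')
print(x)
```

['ca', 'hnsr']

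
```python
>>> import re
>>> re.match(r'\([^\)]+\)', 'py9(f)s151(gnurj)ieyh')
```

`re.match` won't scan ahead — the pattern has to work from the very first character.
Here position 0 doesn't satisfy it, so the call returns None.

None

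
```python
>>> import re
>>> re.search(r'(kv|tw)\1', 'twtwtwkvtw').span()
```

A backreference is literal: `\1` must see the identical characters the first group matched.
Unlike `match`, `search` isn't anchored — it looks for the pattern anywhere in the string.
The match spans [0:4] → 'twtw'.
Captured: group 1 = 'tw'.

(0, 4)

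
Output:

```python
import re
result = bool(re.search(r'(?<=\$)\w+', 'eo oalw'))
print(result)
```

Because the assertion is zero-width, the text it checks is not consumed and won't appear in the result.
`search` walks the string left to right and returns the first match it finds.
Here no position works, so the call returns None, and `bool(None)` is False.

False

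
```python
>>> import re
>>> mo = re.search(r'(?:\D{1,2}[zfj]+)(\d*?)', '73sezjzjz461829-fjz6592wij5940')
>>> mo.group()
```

'sezjzjz'

A non-greedy quantifier consumes as few characters as it can — just enough that the remainder of the pattern still matches from where it stops; whatever follows it matches normally.
The match spans [2:9] → 'sezjzjz'.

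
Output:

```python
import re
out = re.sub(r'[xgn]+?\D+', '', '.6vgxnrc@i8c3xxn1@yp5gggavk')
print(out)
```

.6v8c31@yp5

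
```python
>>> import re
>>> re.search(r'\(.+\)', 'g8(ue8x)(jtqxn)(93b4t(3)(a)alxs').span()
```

`search` walks the string left to right and returns the first match it finds.
The match spans [2:27] → '(ue8x)(jtqxn)(93b4t(3)(a)'.

(2, 27)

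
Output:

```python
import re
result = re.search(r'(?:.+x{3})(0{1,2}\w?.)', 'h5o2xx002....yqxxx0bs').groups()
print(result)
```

('0bs',)

The match spans [0:21] → 'h5o2xx002....yqxxx0bs'.
Captured: group 1 = '0bs'.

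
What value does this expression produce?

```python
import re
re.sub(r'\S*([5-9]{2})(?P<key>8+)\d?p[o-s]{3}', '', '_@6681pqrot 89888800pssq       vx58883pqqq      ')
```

't 89888800pssq             '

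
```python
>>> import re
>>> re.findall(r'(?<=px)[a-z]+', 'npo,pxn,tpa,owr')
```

The lookaround is zero-width — it requires the adjacent text to match without consuming it, so the asserted text isn't part of the match.
Matches: at [6:7] → 'n'.
With no groups in the pattern, `findall` gives back each whole match — 1 here.

['n']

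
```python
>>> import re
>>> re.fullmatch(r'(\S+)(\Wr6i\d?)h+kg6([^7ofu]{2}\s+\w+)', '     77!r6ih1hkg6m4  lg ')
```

`re.fullmatch` requires the pattern to consume the entire string.
Here there's no way to consume every character, so the call returns None.

None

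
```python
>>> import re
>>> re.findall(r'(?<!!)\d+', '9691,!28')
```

['9691', '8']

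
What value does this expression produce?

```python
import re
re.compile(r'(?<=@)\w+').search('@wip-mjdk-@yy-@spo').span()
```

(1, 4)

The positive lookaround only admits positions where the adjacent text matches; those characters stay outside the span.
`search` walks the string left to right and returns the first match it finds.
The match spans [1:4] → 'wip'.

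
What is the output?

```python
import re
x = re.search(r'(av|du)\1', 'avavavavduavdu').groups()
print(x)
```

('av',)

After group 1 captures some text, `\1` only succeeds where that same text appears again.
`re.search` tries every starting position until one works.
The match spans [0:4] → 'avav'.
Captured: group 1 = 'av'.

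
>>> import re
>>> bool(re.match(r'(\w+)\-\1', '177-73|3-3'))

False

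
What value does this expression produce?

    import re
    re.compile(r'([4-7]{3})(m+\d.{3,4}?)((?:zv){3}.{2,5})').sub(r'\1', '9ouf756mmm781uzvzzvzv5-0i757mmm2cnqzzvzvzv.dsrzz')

Pattern: exactly 3 of a character in [4-7] (captured); then one or more of the literal 'm', then a digit, then 3 to 4 of any character (lazy) (captured); then the literal 'zv' repeated 3 times, then 2 to 5 of any character (captured).
Matches: at [25:47] → '757mmm2cnqzzvzvzv.dsrz'.
The replacement refers to a captured group, so each match is rewritten using its own captured text.

'9ouf756mmm781uzvzzvzv5-0i757z'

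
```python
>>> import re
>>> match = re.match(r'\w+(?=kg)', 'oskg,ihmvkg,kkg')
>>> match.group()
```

'os'

`re.match` only tries the pattern at the start of the string.
The match spans [0:2] → 'os'.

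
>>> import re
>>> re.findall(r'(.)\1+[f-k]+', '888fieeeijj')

['8', 'e']

The backreference `\1` re-matches whatever the first group consumed, character for character.
With a single group, `findall` returns only what that group captured — 2 items.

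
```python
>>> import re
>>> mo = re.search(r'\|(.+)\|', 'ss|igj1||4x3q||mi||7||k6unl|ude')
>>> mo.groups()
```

('igj1||4x3q||mi||7||k6unl',)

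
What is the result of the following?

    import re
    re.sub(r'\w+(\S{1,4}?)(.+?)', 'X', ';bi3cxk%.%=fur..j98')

';X%=XX'

The pattern matches one or more of a word character; then 1 to 4 of a non-whitespace character (lazy) (captured); then one or more of any character (lazy) (captured).
With the lazy modifier that quantifier settles for the fewest repetitions that let the rest of the pattern succeed (the atoms after it are unaffected and can still be greedy).
Matches: at [1:9] → 'bi3cxk%.'; at [11:16] → 'fur..'; at [16:19] → 'j98'.
Every occurrence is swapped for 'X'.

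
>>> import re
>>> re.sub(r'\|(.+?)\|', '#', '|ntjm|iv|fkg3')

'#iv|fkg3'

A non-greedy quantifier consumes as few characters as it can — just enough that the remainder of the pattern still matches from where it stops; whatever follows it matches normally.
Each match is replaced by '#'.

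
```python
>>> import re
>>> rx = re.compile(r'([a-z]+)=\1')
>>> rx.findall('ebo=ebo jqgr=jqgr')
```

['ebo', 'jqgr']

A backreference is literal: `\1` must see the identical characters the first group matched.
With a single group, `findall` returns only what that group captured — 2 items.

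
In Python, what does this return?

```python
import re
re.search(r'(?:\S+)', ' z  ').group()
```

Pattern: one or more of a non-whitespace character (non-capturing group).
The match spans [1:2] → 'z'.

'z'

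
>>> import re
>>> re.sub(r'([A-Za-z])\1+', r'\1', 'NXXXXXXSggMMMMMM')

'NXSgM'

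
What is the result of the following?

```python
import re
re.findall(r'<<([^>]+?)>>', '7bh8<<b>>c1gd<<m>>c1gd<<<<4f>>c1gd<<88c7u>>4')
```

['b', 'm', '<<4f', '88c7u']

With a single group, `findall` returns only what that group captured — 4 items.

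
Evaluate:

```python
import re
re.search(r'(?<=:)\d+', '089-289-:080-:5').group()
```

'080'

The `(?=…)`/`(?<=…)` assertion just peeks at neighbouring text; it doesn't advance the match position.
The match spans [9:12] → '080'.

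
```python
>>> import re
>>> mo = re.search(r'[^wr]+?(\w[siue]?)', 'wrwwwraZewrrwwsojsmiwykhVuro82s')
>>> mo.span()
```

(6, 9)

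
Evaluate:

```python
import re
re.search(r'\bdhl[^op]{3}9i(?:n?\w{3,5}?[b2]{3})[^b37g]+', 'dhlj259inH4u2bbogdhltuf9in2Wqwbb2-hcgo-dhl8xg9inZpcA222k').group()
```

'dhlj259inH4u2bbo'

Pattern: a word boundary (`\b`, zero-width); then the literal 'dhl', then exactly 3 of any character except [op], then the literal '9i'; then optionally the literal 'n', then 3 to 5 of a word character (lazy), then exactly 3 of one of [b2] (non-capturing group); then one or more of any character except [b37g].
`re.search` tries every starting position until one works.
The match spans [0:16] → 'dhlj259inH4u2bbo'.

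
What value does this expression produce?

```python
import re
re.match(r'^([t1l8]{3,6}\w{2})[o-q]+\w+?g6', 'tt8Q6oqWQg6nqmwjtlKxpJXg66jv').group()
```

'tt8Q6oqWQg6'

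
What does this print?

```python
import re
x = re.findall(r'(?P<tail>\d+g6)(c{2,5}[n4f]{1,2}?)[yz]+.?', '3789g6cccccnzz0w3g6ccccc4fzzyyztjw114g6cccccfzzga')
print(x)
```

This matches one or more of a digit, then the literal 'g6' (captured as 'tail'); then 2 to 5 of a literal 'c', then 1 to 2 of one of [n4f] (lazy) (captured); then one or more of one of [yz], then optionally any character.
`findall` packs the 2 group values into a tuple for every match.

[('3789g6', 'cccccn'), ('3g6', 'ccccc4f'), ('114g6', 'cccccf')]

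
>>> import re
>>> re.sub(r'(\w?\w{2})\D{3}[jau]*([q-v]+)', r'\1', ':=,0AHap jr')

Each match is replaced using the text its own group 1 captured.

':=,0AH'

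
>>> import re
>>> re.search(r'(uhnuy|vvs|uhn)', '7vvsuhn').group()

'vvs'

The match spans [1:4] → 'vvs'.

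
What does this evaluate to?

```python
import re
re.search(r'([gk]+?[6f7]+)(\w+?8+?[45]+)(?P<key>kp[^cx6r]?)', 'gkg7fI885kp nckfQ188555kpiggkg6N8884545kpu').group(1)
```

'gkg7f'

Pattern: one or more of one of [gk] (lazy), then one or more of one of [6f7] (captured); then one or more of a word character (lazy), then one or more of the literal '8' (lazy), then one or more of one of [45] (captured); then the literal 'kp', then optionally any character except [cx6r] (captured as 'key').
Unlike `match`, `search` isn't anchored — it looks for the pattern anywhere in the string.
The match spans [0:12] → 'gkg7fI885kp '.
Captured: group 1 = 'gkg7f', group 2 = 'I885', group 3 = 'kp '.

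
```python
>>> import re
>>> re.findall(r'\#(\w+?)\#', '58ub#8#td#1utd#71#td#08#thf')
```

Walking the string: at [4:7] match '#8#', group 1 = '8'; at [9:15] match '#1utd#', group 1 = '1utd'; at [17:21] match '#td#', group 1 = 'td'.
With a single group, `findall` returns only what that group captured — 3 items.

['8', '1utd', 'td']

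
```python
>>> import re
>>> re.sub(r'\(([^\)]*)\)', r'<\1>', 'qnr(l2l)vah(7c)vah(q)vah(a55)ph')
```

'qnr<l2l>vah<7c>vah<q>vah<a55>ph'

`\1` in the replacement pulls in group 1's text for each match.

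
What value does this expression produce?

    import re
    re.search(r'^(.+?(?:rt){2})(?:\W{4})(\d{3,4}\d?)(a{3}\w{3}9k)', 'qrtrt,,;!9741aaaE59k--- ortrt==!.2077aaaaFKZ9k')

None

The pattern matches anchored at the start of the string; then one or more of any character (lazy), then the literal 'rt' repeated 2 times (captured); then exactly 4 of a non-word character (non-capturing group); then 3 to 4 of a digit, then optionally a digit (captured); then exactly 3 of a literal 'a', then exactly 3 of a word character, then the literal '9k' (captured).
`re.search` tries every starting position until one works.
Here nothing in the string fits, so the call returns None.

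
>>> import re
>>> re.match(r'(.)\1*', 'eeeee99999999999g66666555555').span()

(0, 5)

With `match`, the pattern is implicitly anchored at the beginning.
The match spans [0:5] → 'eeeee'.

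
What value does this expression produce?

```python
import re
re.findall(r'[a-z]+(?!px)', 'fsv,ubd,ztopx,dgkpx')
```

['fsv', 'ubd', 'ztopx', 'dgkpx']

A negative assertion filters positions out without eating any characters.
Matches: at [0:3] → 'fsv'; at [4:7] → 'ubd'; at [8:13] → 'ztopx'; at [14:19] → 'dgkpx'.
No capturing groups, so `findall` returns the 4 full match strings.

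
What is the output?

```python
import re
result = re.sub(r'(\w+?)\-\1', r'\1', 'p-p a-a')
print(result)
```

p a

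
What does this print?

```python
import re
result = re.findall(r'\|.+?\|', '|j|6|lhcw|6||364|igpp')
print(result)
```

`findall` yields the raw match text (3 of them) because the pattern has no groups.

['|j|', '|lhcw|', '||364|']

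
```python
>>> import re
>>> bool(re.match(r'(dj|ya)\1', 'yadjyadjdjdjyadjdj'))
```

False

`\1` is not a pattern — it's the concrete string captured by group 1, re-applied verbatim.
`re.match` won't scan ahead — the pattern has to work from the very first character.
Here the pattern fails at index 0, so the call returns None, and `bool(None)` is False.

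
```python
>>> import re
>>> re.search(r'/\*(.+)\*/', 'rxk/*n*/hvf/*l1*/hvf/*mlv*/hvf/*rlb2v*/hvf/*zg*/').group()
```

`re.search` scans for the first position where the pattern succeeds.
The match spans [3:48] → '/*n*/hvf/*l1*/hvf/*mlv*/hvf/*rlb2v*/hvf/*zg*/'.
Captured: group 1 = 'n*/hvf/*l1*/hvf/*mlv*/hvf/*rlb2v*/hvf/*zg'.

'/*n*/hvf/*l1*/hvf/*mlv*/hvf/*rlb2v*/hvf/*zg*/'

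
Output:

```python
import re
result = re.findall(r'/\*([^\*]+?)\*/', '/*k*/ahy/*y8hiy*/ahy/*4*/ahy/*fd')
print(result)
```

['k', 'y8hiy', '4']

Scanning left to right: at [0:5] match '/*k*/', group 1 = 'k'; at [8:17] match '/*y8hiy*/', group 1 = 'y8hiy'; at [20:25] match '/*4*/', group 1 = '4'.
`findall` collects group 1 from each match (3 total).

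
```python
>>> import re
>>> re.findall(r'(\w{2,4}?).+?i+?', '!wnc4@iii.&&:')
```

One capturing group, so `findall` returns just the captured substring from the one match — 1 in all.

['wn']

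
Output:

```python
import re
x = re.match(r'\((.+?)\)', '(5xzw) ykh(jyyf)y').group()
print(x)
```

`re.match` only tries the pattern at the start of the string.
The match spans [0:6] → '(5xzw)'.

(5xzw)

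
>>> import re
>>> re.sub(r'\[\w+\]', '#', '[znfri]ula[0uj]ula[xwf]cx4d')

'#ula#ula#cx4d'

Matches: at [0:7] → '[znfri]'; at [10:15] → '[0uj]'; at [18:23] → '[xwf]'.
Every occurrence is swapped for '#'.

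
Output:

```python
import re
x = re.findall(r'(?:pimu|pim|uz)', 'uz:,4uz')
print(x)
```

['uz', 'uz']

No capturing groups, so `findall` returns the 2 full match strings.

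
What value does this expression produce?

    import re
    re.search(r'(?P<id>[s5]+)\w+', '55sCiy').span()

Pattern: one or more of one of [s5] (captured as 'id'); then one or more of a word character.
The match spans [0:6] → '55sCiy'.

(0, 6)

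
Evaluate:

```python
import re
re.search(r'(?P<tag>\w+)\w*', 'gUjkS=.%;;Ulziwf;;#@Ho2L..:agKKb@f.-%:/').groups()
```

This matches one or more of a word character (captured as 'tag'); then zero or more of a word character.
`re.search` tries every starting position until one works.
The match spans [0:5] → 'gUjkS'.
Captured: group 1 = 'gUjkS'.

('gUjkS',)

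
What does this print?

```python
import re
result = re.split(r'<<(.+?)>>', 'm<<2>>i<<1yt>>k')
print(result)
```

Matches to split on: at [1:6] → '<<2>>'; at [7:14] → '<<1yt>>'.
The group in the pattern means `split` returns the separators' captures alongside the pieces.

['m', '2', 'i', '1yt', 'k']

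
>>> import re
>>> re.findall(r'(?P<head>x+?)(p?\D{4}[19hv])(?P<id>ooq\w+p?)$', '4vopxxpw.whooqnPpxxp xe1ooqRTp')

[('xx', 'p xe1', 'ooqRTp')]

The pattern matches one or more of a literal 'x' (lazy) (captured as 'head'); then optionally a literal 'p', then exactly 4 of a non-digit, then one of [19hv] (captured); then the literal 'ooq', then one or more of a word character, then optionally a literal 'p' (captured as 'id'); then anchored at the end.
Multiple groups make `findall` return tuples — one 3-tuple for the one match.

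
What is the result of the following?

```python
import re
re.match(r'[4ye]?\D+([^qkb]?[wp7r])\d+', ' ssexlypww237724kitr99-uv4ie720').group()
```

' ssexlypww237724'

This matches optionally one of [4ye], then one or more of a non-digit; then optionally any character except [qkb], then one of [wp7r] (captured); then one or more of a digit.
`match` is anchored at position 0; if the pattern doesn't fit there, it returns None.
The match spans [0:16] → ' ssexlypww237724'.
Captured: group 1 = 'w'.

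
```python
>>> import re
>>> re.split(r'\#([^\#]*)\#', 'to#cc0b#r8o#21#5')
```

['to', 'cc0b', 'r8o', '21', '5']

Matches to split on: at [2:8] → '#cc0b#'; at [11:15] → '#21#'.
Because the pattern has a capturing group, `split` also inserts each captured text between the pieces.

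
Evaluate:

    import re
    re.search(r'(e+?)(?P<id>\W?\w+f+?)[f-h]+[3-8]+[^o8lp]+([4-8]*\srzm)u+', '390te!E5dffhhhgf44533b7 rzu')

None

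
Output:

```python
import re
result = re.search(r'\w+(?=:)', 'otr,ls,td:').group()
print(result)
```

The positive lookaround only admits positions where the adjacent text matches; those characters stay outside the span.
`re.search` tries every starting position until one works.
The match spans [7:9] → 'td'.

td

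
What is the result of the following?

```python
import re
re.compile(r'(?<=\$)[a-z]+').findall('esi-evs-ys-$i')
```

The `(?=…)`/`(?<=…)` assertion just peeks at neighbouring text; it doesn't advance the match position.
Matches: at [12:13] → 'i'.
Since nothing is captured, `findall` lists the 1 matched substring directly.

['i']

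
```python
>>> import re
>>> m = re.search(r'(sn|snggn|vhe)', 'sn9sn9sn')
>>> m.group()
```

'sn'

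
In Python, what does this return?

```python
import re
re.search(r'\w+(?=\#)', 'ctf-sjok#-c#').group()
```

Lookahead/lookbehind check context without consuming it, so the matched span excludes the asserted characters.
`re.search` tries every starting position until one works.
The match spans [4:8] → 'sjok'.

'sjok'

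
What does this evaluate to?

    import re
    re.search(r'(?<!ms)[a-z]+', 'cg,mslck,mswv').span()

A negative assertion filters positions out without eating any characters.
`re.search` scans for the first position where the pattern succeeds.
The match spans [0:2] → 'cg'.

(0, 2)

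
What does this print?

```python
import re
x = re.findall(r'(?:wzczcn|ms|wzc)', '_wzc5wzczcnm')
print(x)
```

Branches in `(...|...)` are attempted left-to-right; the first branch that allows the whole pattern to succeed is taken.
Scanning left to right: at [1:4] → 'wzc'; at [5:11] → 'wzczcn'.
No capturing groups, so `findall` returns the 2 full match strings.

['wzc', 'wzczcn']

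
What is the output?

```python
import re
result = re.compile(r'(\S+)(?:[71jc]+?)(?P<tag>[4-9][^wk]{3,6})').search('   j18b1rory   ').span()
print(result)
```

(3, 12)

The pattern matches one or more of a non-whitespace character (captured); then one or more of one of [71jc] (lazy) (non-capturing group); then a character in [4-9], then 3 to 6 of any character except [wk] (captured as 'tag').
Unlike `match`, `search` isn't anchored — it looks for the pattern anywhere in the string.
The match spans [3:12] → 'j18b1rory'.
Captured: group 1 = 'j', group 2 = '8b1rory'.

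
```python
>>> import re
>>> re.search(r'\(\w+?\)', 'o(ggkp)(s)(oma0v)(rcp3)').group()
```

'(ggkp)'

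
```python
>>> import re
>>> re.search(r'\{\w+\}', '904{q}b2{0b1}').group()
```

'{q}'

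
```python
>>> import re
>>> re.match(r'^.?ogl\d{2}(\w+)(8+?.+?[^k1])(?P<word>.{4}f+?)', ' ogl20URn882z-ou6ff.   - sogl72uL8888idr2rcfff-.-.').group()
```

This matches anchored at the start of the string; then optionally any character, then the literal 'ogl', then exactly 2 of a digit; then one or more of a word character (captured); then one or more of a literal '8' (lazy), then one or more of any character (lazy), then any character except [k1] (captured); then exactly 4 of any character, then one or more of the literal 'f' (lazy) (captured as 'word').
Lazy quantifiers expand one character at a time until the remainder of the pattern can match.
With `match`, the pattern is implicitly anchored at the beginning.
The match spans [0:18] → ' ogl20URn882z-ou6f'.
Captured: group 1 = 'URn8', group 2 = '82z', group 3 = '-ou6f'.

' ogl20URn882z-ou6f'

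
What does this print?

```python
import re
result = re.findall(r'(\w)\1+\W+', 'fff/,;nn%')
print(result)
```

['f', 'n']

A backreference is literal: `\1` must see the identical characters the first group matched.
Walking the string: at [0:6] match 'fff/,;', group 1 = 'f'; at [6:9] match 'nn%', group 1 = 'n'.
One capturing group, so `findall` returns just the captured substring from each match — 2 in all.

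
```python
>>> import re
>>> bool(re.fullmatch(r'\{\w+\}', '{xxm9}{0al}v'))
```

For `fullmatch`, every character of the input must be accounted for by the pattern.
Here the pattern can't cover the whole string, so the call returns None, and `bool(None)` is False.

False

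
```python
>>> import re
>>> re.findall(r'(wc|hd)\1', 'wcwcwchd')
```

['wc']

A backreference is literal: `\1` must see the identical characters the first group matched.
Because there's exactly one group, `findall` drops the full match and keeps group 1 from the one hit.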